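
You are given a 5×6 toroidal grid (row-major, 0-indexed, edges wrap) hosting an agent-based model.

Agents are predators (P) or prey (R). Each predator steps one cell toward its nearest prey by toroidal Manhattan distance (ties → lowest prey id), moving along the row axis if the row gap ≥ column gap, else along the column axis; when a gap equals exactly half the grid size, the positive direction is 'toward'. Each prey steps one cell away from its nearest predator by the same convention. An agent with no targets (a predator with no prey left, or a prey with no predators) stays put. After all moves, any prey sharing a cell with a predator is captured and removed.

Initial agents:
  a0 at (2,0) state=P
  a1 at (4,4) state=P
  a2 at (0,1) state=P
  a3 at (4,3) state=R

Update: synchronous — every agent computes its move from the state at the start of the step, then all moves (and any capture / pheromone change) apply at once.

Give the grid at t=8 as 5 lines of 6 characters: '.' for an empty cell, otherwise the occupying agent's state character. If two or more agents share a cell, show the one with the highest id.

.R....
......
......
......
.P....

t=1: a0@(2,1):P a1@(4,3):P a2@(0,2):P a3@(4,2):R
t=2: a0@(3,1):P a1@(4,2):P a2@(4,2):P a3@(4,1):R
t=3: a0@(4,1):P a1@(4,1):P a2@(4,1):P a3@(0,1):R
t=4: a0@(0,1):P a1@(0,1):P a2@(0,1):P a3@(1,1):R
t=5: a0@(1,1):P a1@(1,1):P a2@(1,1):P a3@(2,1):R
t=6: a0@(2,1):P a1@(2,1):P a2@(2,1):P a3@(3,1):R
t=7: a0@(3,1):P a1@(3,1):P a2@(3,1):P a3@(4,1):R
t=8: a0@(4,1):P a1@(4,1):P a2@(4,1):P a3@(0,1):R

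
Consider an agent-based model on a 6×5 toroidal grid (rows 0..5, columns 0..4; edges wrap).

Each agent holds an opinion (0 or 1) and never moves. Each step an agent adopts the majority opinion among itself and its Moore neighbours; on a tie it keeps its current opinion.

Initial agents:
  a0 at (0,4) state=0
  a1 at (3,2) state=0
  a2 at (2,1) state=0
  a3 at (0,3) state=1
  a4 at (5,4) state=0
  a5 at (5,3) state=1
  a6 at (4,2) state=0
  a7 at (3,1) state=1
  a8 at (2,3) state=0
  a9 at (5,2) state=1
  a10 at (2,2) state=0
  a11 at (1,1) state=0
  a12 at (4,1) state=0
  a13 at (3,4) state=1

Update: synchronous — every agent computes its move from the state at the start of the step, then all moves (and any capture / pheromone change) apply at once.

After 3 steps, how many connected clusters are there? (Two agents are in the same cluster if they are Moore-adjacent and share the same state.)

t=1: a0@(0,4):0 a1@(3,2):0 a2@(2,1):0 a3@(0,3):1 a4@(5,4):0 a5@(5,3):1 a6@(4,2):0 a7@(3,1):0 a8@(2,3):0 a9@(5,2):1 a10@(2,2):0 a11@(1,1):0 a12@(4,1):0 a13@(3,4):1
t=2: (unchanged — steady state)

4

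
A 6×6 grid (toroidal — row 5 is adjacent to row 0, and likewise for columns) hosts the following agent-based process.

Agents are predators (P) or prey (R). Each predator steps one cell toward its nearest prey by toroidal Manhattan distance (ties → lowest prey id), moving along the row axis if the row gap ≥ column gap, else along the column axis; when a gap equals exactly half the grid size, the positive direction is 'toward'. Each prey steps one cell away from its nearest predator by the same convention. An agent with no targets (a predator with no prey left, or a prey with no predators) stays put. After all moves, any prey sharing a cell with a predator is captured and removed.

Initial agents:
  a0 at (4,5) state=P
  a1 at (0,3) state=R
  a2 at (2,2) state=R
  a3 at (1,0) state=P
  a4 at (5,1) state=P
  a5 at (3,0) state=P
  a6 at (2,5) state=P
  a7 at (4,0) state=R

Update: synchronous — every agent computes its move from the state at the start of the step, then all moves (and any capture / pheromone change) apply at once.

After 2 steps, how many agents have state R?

2

t=1: a0@(4,0):P a1@(0,4):R a2@(2,3):R a3@(1,1):P a4@(4,1):P a5@(4,0):P a6@(2,0):P
t=2: a0@(5,0):P a1@(1,4):R a2@(2,4):R a3@(1,2):P a4@(3,1):P a5@(5,0):P a6@(2,1):P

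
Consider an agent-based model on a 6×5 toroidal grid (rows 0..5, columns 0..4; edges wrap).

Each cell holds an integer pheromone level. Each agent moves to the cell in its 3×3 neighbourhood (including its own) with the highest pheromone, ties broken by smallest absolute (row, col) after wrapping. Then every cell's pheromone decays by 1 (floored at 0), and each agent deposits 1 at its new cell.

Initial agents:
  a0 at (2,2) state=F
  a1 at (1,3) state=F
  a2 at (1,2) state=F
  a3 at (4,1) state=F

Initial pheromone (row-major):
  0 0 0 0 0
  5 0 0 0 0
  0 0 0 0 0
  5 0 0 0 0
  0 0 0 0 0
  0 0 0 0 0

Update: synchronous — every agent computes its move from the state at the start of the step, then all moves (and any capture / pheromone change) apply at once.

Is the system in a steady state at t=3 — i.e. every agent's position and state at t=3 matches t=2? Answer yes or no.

t=1: a0@(1,1) a1@(0,2) a2@(0,1) a3@(3,0) | pheromone: 0 1 1 0 0 / 4 1 0 0 0 / 0 0 0 0 0 / 5 0 0 0 0 / 0 0 0 0 0 / 0 0 0 0 0
t=2: a0@(1,0) a1@(0,1) a2@(1,0) a3@(3,0) | pheromone: 0 1 0 0 0 / 5 0 0 0 0 / 0 0 0 0 0 / 5 0 0 0 0 / 0 0 0 0 0 / 0 0 0 0 0
t=3: a0@(1,0) a1@(1,0) a2@(1,0) a3@(3,0) | pheromone: 0 0 0 0 0 / 7 0 0 0 0 / 0 0 0 0 0 / 5 0 0 0 0 / 0 0 0 0 0 / 0 0 0 0 0

no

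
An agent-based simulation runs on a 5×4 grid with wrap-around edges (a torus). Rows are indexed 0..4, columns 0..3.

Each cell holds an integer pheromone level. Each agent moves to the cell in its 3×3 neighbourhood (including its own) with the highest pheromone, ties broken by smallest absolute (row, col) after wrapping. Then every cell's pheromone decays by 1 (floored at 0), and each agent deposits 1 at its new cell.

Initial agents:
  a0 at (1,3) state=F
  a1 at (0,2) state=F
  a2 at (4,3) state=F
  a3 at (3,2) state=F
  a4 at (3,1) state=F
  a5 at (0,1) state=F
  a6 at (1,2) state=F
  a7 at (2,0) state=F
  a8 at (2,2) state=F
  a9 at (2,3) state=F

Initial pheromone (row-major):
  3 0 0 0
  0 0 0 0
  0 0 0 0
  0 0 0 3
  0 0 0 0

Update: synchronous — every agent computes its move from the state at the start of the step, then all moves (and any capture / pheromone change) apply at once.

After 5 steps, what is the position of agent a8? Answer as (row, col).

t=1: a0@(0,0) a1@(0,1) a2@(0,0) a3@(3,3) a4@(2,0) a5@(0,0) a6@(0,1) a7@(3,3) a8@(3,3) a9@(3,3) | pheromone: 5 2 0 0 / 0 0 0 0 / 1 0 0 0 / 0 0 0 6 / 0 0 0 0
t=2: a0@(0,0) a1@(0,0) a2@(0,0) a3@(3,3) a4@(3,3) a5@(0,0) a6@(0,0) a7@(3,3) a8@(3,3) a9@(3,3) | pheromone: 9 1 0 0 / 0 0 0 0 / 0 0 0 0 / 0 0 0 10 / 0 0 0 0
t=3: a0@(0,0) a1@(0,0) a2@(0,0) a3@(3,3) a4@(3,3) a5@(0,0) a6@(0,0) a7@(3,3) a8@(3,3) a9@(3,3) | pheromone: 13 0 0 0 / 0 0 0 0 / 0 0 0 0 / 0 0 0 14 / 0 0 0 0
t=4: a0@(0,0) a1@(0,0) a2@(0,0) a3@(3,3) a4@(3,3) a5@(0,0) a6@(0,0) a7@(3,3) a8@(3,3) a9@(3,3) | pheromone: 17 0 0 0 / 0 0 0 0 / 0 0 0 0 / 0 0 0 18 / 0 0 0 0
t=5: a0@(0,0) a1@(0,0) a2@(0,0) a3@(3,3) a4@(3,3) a5@(0,0) a6@(0,0) a7@(3,3) a8@(3,3) a9@(3,3) | pheromone: 21 0 0 0 / 0 0 0 0 / 0 0 0 0 / 0 0 0 22 / 0 0 0 0

(3, 3)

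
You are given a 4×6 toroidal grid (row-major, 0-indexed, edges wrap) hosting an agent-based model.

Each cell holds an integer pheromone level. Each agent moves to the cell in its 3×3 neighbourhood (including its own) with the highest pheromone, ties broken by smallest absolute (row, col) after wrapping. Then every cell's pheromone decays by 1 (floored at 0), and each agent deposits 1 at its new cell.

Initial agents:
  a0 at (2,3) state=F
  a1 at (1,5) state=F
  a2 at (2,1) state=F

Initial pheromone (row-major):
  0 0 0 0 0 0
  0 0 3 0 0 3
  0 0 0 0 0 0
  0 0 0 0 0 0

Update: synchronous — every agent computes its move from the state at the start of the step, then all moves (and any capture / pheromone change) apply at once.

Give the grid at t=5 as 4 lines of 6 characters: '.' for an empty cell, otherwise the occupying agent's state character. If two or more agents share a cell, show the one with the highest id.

t=1: a0@(1,2) a1@(1,5) a2@(1,2) | pheromone: 0 0 0 0 0 0 / 0 0 4 0 0 3 / 0 0 0 0 0 0 / 0 0 0 0 0 0
t=2: a0@(1,2) a1@(1,5) a2@(1,2) | pheromone: 0 0 0 0 0 0 / 0 0 5 0 0 3 / 0 0 0 0 0 0 / 0 0 0 0 0 0
t=3: a0@(1,2) a1@(1,5) a2@(1,2) | pheromone: 0 0 0 0 0 0 / 0 0 6 0 0 3 / 0 0 0 0 0 0 / 0 0 0 0 0 0
t=4: a0@(1,2) a1@(1,5) a2@(1,2) | pheromone: 0 0 0 0 0 0 / 0 0 7 0 0 3 / 0 0 0 0 0 0 / 0 0 0 0 0 0
t=5: a0@(1,2) a1@(1,5) a2@(1,2) | pheromone: 0 0 0 0 0 0 / 0 0 8 0 0 3 / 0 0 0 0 0 0 / 0 0 0 0 0 0

......
..F..F
......
......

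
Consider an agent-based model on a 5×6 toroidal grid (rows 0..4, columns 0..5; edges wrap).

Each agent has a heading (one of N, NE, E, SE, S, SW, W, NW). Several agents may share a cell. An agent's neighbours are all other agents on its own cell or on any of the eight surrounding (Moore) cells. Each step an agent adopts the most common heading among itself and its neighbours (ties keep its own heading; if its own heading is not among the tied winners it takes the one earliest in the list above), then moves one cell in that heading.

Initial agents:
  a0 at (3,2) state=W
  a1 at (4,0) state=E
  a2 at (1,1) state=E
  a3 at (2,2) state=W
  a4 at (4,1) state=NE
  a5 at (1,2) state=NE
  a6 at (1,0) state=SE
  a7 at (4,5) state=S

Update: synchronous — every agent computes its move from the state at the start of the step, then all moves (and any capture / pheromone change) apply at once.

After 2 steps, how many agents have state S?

t=1: a0@(3,1):W a1@(4,1):E a2@(1,2):E a3@(2,1):W a4@(3,2):NE a5@(0,3):NE a6@(2,1):SE a7@(0,5):S
t=2: a0@(3,0):W a1@(4,2):E a2@(1,3):E a3@(2,0):W a4@(3,1):W a5@(4,4):NE a6@(2,0):W a7@(1,5):S

1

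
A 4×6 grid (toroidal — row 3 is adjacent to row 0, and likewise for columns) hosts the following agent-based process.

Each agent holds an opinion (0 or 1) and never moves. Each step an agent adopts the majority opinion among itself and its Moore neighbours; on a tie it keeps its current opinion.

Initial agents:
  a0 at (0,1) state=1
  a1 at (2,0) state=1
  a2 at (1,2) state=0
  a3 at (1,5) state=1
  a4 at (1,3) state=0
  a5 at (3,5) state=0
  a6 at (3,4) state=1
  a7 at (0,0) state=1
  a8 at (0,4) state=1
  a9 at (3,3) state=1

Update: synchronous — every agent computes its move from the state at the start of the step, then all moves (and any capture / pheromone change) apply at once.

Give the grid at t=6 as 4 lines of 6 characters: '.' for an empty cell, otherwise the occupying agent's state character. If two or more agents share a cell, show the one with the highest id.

t=1: a0@(0,1):1 a1@(2,0):1 a2@(1,2):0 a3@(1,5):1 a4@(1,3):0 a5@(3,5):1 a6@(3,4):1 a7@(0,0):1 a8@(0,4):1 a9@(3,3):1
t=2: (unchanged — steady state)

11..1.
..00.1
1.....
...111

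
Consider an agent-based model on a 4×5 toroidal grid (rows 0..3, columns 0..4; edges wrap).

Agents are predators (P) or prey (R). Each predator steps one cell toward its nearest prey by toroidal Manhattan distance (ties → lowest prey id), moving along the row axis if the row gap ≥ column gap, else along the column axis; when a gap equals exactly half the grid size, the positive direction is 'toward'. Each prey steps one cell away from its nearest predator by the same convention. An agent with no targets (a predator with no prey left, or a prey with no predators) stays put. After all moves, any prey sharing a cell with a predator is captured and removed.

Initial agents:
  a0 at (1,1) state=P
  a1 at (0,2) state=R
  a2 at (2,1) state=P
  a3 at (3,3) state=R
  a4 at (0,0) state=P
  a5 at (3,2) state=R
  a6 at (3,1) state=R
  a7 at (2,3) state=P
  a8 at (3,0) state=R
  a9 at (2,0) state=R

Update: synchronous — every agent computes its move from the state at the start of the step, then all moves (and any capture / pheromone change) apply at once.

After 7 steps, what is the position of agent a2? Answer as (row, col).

(3, 2)

t=1: a0@(0,1):P a1@(3,2):R a2@(3,1):P a3@(0,3):R a4@(3,0):P a5@(0,2):R a7@(3,3):P a8@(2,0):R a9@(2,4):R
t=2: a0@(0,2):P a1@(3,3):R a2@(3,2):P a3@(1,3):R a4@(2,0):P a5@(0,3):R a7@(3,2):P a8@(1,0):R a9@(1,4):R
t=3: a0@(0,3):P a1@(3,4):R a2@(3,3):P a3@(2,3):R a4@(1,0):P a5@(0,4):R a7@(3,3):P a8@(0,0):R a9@(0,4):R
t=4: a0@(0,4):P a1@(3,0):R a2@(3,4):P a3@(1,3):R a4@(0,0):P a7@(3,4):P a8@(3,0):R
t=5: a0@(3,4):P a1@(3,1):R a2@(3,0):P a3@(2,3):R a4@(3,0):P a7@(3,0):P a8@(3,1):R
t=6: a0@(3,0):P a1@(3,2):R a2@(3,1):P a3@(1,3):R a4@(3,1):P a7@(3,1):P a8@(3,2):R
t=7: a0@(3,1):P a1@(3,3):R a2@(3,2):P a3@(0,3):R a4@(3,2):P a7@(3,2):P a8@(3,3):R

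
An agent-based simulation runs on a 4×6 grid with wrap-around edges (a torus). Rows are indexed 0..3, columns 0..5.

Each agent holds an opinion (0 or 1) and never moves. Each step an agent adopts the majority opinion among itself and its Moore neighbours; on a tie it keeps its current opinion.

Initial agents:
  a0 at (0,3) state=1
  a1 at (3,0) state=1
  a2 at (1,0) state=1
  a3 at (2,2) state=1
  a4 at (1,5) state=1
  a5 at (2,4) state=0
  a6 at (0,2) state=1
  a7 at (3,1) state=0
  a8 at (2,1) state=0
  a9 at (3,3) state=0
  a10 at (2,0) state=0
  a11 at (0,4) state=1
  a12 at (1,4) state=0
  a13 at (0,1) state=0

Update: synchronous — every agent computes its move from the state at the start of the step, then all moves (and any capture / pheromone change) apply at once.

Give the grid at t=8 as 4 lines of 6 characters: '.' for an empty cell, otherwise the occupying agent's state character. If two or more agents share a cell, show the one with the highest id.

t=1: a0@(0,3):1 a1@(3,0):0 a2@(1,0):0 a3@(2,2):0 a4@(1,5):1 a5@(2,4):0 a6@(0,2):0 a7@(3,1):0 a8@(2,1):0 a9@(3,3):1 a10@(2,0):0 a11@(0,4):1 a12@(1,4):1 a13@(0,1):1
t=2: a0@(0,3):1 a1@(3,0):0 a2@(1,0):0 a3@(2,2):0 a4@(1,5):1 a5@(2,4):1 a6@(0,2):1 a7@(3,1):0 a8@(2,1):0 a9@(3,3):1 a10@(2,0):0 a11@(0,4):1 a12@(1,4):1 a13@(0,1):0
t=3: (unchanged — steady state)

.0111.
0...11
000.1.
00.1..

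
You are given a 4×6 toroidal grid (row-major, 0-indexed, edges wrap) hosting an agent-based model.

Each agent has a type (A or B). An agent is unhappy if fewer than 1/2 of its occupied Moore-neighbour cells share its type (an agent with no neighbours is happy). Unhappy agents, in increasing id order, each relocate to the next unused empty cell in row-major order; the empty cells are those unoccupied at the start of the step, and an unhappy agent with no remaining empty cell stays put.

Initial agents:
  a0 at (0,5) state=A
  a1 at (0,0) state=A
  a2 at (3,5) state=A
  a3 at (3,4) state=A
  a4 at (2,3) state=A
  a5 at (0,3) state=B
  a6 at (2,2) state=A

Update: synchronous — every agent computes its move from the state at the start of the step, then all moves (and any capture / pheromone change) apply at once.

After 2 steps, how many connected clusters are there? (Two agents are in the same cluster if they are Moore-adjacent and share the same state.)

t=1: a0@(0,5):A a1@(0,0):A a2@(3,5):A a3@(3,4):A a4@(2,3):A a5@(0,1):B a6@(2,2):A
t=2: a0@(0,5):A a1@(0,0):A a2@(3,5):A a3@(3,4):A a4@(2,3):A a5@(0,2):B a6@(2,2):A

2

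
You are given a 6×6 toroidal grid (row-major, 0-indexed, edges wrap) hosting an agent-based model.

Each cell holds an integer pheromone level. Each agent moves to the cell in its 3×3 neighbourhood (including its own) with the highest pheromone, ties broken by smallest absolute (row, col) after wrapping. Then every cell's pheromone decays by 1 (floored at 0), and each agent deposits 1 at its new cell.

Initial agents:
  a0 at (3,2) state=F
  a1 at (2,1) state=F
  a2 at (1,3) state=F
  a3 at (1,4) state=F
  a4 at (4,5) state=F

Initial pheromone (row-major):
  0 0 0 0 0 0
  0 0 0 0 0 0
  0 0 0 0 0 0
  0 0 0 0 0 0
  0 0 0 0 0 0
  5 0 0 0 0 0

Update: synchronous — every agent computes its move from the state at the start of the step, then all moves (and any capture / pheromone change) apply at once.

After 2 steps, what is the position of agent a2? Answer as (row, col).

t=1: a0@(2,1) a1@(1,0) a2@(0,2) a3@(0,3) a4@(5,0) | pheromone: 0 0 1 1 0 0 / 1 0 0 0 0 0 / 0 1 0 0 0 0 / 0 0 0 0 0 0 / 0 0 0 0 0 0 / 5 0 0 0 0 0
t=2: a0@(1,0) a1@(1,0) a2@(0,2) a3@(0,2) a4@(5,0) | pheromone: 0 0 2 0 0 0 / 2 0 0 0 0 0 / 0 0 0 0 0 0 / 0 0 0 0 0 0 / 0 0 0 0 0 0 / 5 0 0 0 0 0

(0, 2)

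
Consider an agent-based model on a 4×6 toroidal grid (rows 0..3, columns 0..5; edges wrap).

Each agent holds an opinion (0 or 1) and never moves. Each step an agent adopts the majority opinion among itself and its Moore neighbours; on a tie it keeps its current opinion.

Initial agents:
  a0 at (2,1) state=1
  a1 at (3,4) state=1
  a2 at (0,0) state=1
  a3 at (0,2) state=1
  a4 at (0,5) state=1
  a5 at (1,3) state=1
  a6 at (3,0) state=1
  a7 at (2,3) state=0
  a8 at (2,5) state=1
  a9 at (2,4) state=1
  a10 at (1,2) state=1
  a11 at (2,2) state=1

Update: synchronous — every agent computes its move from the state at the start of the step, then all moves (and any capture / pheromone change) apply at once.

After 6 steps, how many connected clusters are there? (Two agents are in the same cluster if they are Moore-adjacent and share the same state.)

t=1: a0@(2,1):1 a1@(3,4):1 a2@(0,0):1 a3@(0,2):1 a4@(0,5):1 a5@(1,3):1 a6@(3,0):1 a7@(2,3):1 a8@(2,5):1 a9@(2,4):1 a10@(1,2):1 a11@(2,2):1
t=2: (unchanged — steady state)

1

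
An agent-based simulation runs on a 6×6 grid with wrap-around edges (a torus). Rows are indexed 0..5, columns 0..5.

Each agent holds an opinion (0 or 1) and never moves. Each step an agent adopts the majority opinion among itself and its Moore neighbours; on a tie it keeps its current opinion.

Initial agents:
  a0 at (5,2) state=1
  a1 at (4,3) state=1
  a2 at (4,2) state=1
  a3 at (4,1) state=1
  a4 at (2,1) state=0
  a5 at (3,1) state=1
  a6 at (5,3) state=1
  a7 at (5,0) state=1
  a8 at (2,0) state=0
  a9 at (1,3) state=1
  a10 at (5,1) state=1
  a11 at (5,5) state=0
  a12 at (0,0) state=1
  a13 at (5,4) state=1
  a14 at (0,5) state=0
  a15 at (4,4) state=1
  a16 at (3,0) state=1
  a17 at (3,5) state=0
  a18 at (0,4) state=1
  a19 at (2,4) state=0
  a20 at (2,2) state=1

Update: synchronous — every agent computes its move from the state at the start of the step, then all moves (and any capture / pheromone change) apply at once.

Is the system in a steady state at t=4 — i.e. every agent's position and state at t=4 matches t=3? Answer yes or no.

t=1: a0@(5,2):1 a1@(4,3):1 a2@(4,2):1 a3@(4,1):1 a4@(2,1):1 a5@(3,1):1 a6@(5,3):1 a7@(5,0):1 a8@(2,0):0 a9@(1,3):1 a10@(5,1):1 a11@(5,5):1 a12@(0,0):1 a13@(5,4):1 a14@(0,5):1 a15@(4,4):1 a16@(3,0):1 a17@(3,5):0 a18@(0,4):1 a19@(2,4):0 a20@(2,2):1
t=2: a0@(5,2):1 a1@(4,3):1 a2@(4,2):1 a3@(4,1):1 a4@(2,1):1 a5@(3,1):1 a6@(5,3):1 a7@(5,0):1 a8@(2,0):1 a9@(1,3):1 a10@(5,1):1 a11@(5,5):1 a12@(0,0):1 a13@(5,4):1 a14@(0,5):1 a15@(4,4):1 a16@(3,0):1 a17@(3,5):0 a18@(0,4):1 a19@(2,4):0 a20@(2,2):1
t=3: a0@(5,2):1 a1@(4,3):1 a2@(4,2):1 a3@(4,1):1 a4@(2,1):1 a5@(3,1):1 a6@(5,3):1 a7@(5,0):1 a8@(2,0):1 a9@(1,3):1 a10@(5,1):1 a11@(5,5):1 a12@(0,0):1 a13@(5,4):1 a14@(0,5):1 a15@(4,4):1 a16@(3,0):1 a17@(3,5):1 a18@(0,4):1 a19@(2,4):0 a20@(2,2):1
t=4: a0@(5,2):1 a1@(4,3):1 a2@(4,2):1 a3@(4,1):1 a4@(2,1):1 a5@(3,1):1 a6@(5,3):1 a7@(5,0):1 a8@(2,0):1 a9@(1,3):1 a10@(5,1):1 a11@(5,5):1 a12@(0,0):1 a13@(5,4):1 a14@(0,5):1 a15@(4,4):1 a16@(3,0):1 a17@(3,5):1 a18@(0,4):1 a19@(2,4):1 a20@(2,2):1

no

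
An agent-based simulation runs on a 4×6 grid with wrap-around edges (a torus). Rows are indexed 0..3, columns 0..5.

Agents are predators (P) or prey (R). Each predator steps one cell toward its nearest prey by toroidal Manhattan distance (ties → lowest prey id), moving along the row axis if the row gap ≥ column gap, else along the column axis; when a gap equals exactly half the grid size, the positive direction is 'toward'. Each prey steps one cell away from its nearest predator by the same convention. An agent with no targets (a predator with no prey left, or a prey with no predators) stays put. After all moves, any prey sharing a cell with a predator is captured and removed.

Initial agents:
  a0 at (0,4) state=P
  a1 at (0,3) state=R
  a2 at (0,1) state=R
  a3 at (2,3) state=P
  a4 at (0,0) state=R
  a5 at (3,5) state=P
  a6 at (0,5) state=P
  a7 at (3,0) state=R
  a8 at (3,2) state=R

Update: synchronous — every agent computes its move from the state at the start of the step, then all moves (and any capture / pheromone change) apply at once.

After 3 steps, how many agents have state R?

t=1: a0@(0,3):P a1@(0,2):R a2@(0,2):R a3@(3,3):P a4@(0,1):R a5@(3,0):P a6@(0,0):P a7@(3,1):R a8@(0,2):R
t=2: a0@(0,2):P a3@(0,3):P a5@(3,1):P a6@(0,1):P a7@(3,2):R
t=3: a0@(3,2):P a3@(3,3):P a5@(3,2):P a6@(3,1):P a7@(2,2):R

1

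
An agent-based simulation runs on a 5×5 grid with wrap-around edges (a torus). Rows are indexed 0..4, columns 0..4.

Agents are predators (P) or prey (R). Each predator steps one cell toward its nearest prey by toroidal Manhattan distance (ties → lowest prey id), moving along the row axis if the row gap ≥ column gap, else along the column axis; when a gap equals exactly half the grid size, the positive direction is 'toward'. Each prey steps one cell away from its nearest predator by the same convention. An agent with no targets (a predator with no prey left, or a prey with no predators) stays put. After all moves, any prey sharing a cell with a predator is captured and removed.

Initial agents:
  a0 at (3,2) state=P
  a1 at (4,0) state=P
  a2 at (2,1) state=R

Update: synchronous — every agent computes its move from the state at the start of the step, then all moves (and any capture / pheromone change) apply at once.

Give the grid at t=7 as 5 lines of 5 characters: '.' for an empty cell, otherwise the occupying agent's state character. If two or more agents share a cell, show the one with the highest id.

t=1: a0@(2,2):P a1@(3,0):P a2@(1,1):R
t=2: a0@(1,2):P a1@(2,0):P a2@(0,1):R
t=3: a0@(0,2):P a1@(1,0):P a2@(4,1):R
t=4: a0@(4,2):P a1@(0,0):P a2@(3,1):R
t=5: a0@(3,2):P a1@(4,0):P a2@(2,1):R
t=6: a0@(2,2):P a1@(3,0):P a2@(1,1):R
t=7: a0@(1,2):P a1@(2,0):P a2@(0,1):R

.R...
..P..
P....
.....
.....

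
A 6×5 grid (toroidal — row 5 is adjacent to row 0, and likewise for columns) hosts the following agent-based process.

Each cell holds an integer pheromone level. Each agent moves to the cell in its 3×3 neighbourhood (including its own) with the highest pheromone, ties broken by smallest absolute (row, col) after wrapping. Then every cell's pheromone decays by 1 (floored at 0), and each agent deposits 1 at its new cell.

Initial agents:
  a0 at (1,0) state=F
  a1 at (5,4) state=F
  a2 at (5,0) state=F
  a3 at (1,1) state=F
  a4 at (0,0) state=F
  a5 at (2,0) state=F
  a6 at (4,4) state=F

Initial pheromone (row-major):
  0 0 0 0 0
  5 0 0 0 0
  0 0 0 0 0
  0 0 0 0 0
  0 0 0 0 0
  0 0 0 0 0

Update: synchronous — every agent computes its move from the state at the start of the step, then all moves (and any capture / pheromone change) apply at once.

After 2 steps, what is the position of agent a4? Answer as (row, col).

(1, 0)

t=1: a0@(1,0) a1@(0,0) a2@(0,0) a3@(1,0) a4@(1,0) a5@(1,0) a6@(3,0) | pheromone: 2 0 0 0 0 / 8 0 0 0 0 / 0 0 0 0 0 / 1 0 0 0 0 / 0 0 0 0 0 / 0 0 0 0 0
t=2: a0@(1,0) a1@(1,0) a2@(1,0) a3@(1,0) a4@(1,0) a5@(1,0) a6@(3,0) | pheromone: 1 0 0 0 0 / 13 0 0 0 0 / 0 0 0 0 0 / 1 0 0 0 0 / 0 0 0 0 0 / 0 0 0 0 0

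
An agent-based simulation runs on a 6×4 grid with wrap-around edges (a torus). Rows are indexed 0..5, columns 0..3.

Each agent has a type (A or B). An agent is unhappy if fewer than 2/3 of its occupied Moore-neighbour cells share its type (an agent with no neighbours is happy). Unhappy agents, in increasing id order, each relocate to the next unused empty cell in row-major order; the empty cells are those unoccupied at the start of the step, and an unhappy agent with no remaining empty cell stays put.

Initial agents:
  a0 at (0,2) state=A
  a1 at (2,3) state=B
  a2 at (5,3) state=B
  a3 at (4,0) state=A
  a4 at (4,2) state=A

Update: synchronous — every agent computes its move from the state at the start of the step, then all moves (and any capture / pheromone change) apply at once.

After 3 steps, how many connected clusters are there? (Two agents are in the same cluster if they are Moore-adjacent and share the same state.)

4

t=1: a0@(0,0):A a1@(2,3):B a2@(0,1):B a3@(0,3):A a4@(1,0):A
t=2: a0@(0,0):A a1@(0,2):B a2@(1,1):B a3@(0,3):A a4@(1,2):A
t=3: a0@(0,1):A a1@(1,0):B a2@(1,3):B a3@(0,3):A a4@(2,0):A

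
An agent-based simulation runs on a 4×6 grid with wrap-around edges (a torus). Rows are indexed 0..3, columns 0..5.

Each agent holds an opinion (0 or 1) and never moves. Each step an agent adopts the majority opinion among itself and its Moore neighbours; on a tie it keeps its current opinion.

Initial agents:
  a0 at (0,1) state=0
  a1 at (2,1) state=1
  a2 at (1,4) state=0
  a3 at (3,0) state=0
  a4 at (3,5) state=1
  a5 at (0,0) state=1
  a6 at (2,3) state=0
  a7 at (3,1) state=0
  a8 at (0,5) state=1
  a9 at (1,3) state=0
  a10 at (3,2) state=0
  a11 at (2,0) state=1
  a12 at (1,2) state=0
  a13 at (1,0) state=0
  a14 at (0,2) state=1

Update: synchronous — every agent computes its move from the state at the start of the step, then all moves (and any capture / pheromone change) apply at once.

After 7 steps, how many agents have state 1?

6

t=1: a0@(0,1):0 a1@(2,1):0 a2@(1,4):0 a3@(3,0):1 a4@(3,5):1 a5@(0,0):0 a6@(2,3):0 a7@(3,1):0 a8@(0,5):1 a9@(1,3):0 a10@(3,2):0 a11@(2,0):1 a12@(1,2):0 a13@(1,0):1 a14@(0,2):0
t=2: a0@(0,1):0 a1@(2,1):0 a2@(1,4):0 a3@(3,0):1 a4@(3,5):1 a5@(0,0):1 a6@(2,3):0 a7@(3,1):0 a8@(0,5):1 a9@(1,3):0 a10@(3,2):0 a11@(2,0):1 a12@(1,2):0 a13@(1,0):1 a14@(0,2):0
t=3: (unchanged — steady state)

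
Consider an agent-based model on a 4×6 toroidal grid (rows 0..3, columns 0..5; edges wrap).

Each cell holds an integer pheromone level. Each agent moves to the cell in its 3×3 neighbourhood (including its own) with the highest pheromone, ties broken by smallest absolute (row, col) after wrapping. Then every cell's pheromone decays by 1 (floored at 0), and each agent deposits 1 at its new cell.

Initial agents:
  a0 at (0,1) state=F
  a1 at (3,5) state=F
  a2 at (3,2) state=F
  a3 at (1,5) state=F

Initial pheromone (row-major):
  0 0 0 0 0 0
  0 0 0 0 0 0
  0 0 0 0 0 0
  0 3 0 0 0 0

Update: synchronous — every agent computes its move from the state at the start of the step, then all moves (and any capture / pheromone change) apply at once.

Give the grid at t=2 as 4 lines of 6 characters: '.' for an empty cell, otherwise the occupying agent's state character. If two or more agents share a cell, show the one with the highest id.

t=1: a0@(3,1) a1@(0,0) a2@(3,1) a3@(0,0) | pheromone: 2 0 0 0 0 0 / 0 0 0 0 0 0 / 0 0 0 0 0 0 / 0 4 0 0 0 0
t=2: a0@(3,1) a1@(3,1) a2@(3,1) a3@(3,1) | pheromone: 1 0 0 0 0 0 / 0 0 0 0 0 0 / 0 0 0 0 0 0 / 0 7 0 0 0 0

......
......
......
.F....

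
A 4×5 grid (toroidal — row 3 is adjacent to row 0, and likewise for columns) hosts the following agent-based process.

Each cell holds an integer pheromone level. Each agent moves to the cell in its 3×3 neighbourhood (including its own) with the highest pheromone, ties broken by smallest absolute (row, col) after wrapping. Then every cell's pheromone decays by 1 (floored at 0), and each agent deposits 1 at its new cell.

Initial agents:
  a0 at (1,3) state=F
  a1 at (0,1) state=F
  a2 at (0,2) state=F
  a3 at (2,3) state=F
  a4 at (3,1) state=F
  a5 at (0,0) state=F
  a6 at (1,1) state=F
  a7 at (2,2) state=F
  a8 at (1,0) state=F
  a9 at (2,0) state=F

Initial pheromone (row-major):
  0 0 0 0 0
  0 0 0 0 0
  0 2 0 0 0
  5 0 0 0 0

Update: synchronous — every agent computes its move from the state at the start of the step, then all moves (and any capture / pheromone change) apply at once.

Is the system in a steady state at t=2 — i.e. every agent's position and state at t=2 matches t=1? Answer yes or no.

no

t=1: a0@(0,2) a1@(3,0) a2@(0,1) a3@(1,2) a4@(3,0) a5@(3,0) a6@(2,1) a7@(2,1) a8@(2,1) a9@(3,0) | pheromone: 0 1 1 0 0 / 0 0 1 0 0 / 0 4 0 0 0 / 8 0 0 0 0
t=2: a0@(0,1) a1@(3,0) a2@(3,0) a3@(2,1) a4@(3,0) a5@(3,0) a6@(3,0) a7@(3,0) a8@(3,0) a9@(3,0) | pheromone: 0 1 0 0 0 / 0 0 0 0 0 / 0 4 0 0 0 / 15 0 0 0 0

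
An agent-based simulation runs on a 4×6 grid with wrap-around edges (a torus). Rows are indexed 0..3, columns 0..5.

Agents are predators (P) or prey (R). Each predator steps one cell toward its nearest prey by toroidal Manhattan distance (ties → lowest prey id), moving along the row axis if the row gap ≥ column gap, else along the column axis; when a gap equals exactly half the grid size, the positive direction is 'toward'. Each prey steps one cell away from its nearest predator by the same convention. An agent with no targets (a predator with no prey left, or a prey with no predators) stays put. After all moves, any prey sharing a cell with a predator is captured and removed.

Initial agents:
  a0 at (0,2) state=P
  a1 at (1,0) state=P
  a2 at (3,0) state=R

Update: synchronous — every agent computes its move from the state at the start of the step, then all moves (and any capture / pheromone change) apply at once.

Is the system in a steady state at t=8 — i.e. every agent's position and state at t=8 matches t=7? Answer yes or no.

t=1: a0@(0,1):P a1@(2,0):P
t=2: (unchanged — steady state)

yes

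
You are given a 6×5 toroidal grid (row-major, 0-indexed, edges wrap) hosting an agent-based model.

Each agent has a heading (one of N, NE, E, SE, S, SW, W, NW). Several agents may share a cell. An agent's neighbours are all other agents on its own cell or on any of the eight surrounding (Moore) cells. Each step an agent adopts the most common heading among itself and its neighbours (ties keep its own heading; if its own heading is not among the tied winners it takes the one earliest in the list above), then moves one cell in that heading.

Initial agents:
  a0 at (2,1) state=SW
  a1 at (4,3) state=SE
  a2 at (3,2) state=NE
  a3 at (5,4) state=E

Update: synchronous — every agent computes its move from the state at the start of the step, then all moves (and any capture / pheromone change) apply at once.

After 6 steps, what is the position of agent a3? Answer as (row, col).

t=1: a0@(3,0):SW a1@(5,4):SE a2@(2,3):NE a3@(5,0):E
t=2: a0@(4,4):SW a1@(0,0):SE a2@(1,4):NE a3@(5,1):E
t=3: a0@(5,3):SW a1@(1,1):SE a2@(0,0):NE a3@(5,2):E
t=4: a0@(0,2):SW a1@(2,2):SE a2@(5,1):NE a3@(5,3):E
t=5: a0@(1,1):SW a1@(3,3):SE a2@(4,2):NE a3@(5,4):E
t=6: a0@(2,0):SW a1@(4,4):SE a2@(3,3):NE a3@(5,0):E

(5, 0)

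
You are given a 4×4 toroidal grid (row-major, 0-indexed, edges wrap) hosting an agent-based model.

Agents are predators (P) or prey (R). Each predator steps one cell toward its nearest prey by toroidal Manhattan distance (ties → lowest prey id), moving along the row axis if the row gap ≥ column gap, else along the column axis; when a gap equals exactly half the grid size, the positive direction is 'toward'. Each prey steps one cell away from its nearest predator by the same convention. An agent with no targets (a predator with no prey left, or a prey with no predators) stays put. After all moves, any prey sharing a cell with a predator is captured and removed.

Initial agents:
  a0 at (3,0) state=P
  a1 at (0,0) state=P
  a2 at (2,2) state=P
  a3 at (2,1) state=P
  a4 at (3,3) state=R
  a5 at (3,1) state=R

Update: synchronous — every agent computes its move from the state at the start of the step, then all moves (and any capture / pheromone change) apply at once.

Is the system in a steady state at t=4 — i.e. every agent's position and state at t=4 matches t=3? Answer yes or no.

t=1: a0@(3,3):P a1@(3,0):P a2@(3,2):P a3@(3,1):P
t=2: (unchanged — steady state)

yes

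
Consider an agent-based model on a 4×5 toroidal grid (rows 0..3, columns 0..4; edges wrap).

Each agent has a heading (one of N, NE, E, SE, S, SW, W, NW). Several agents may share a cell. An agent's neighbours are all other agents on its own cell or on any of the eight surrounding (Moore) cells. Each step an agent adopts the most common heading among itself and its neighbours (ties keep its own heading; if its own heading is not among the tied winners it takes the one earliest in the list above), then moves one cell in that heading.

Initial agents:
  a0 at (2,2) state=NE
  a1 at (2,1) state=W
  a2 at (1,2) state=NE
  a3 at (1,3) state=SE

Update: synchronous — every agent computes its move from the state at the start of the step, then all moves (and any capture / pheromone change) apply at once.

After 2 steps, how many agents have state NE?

t=1: a0@(1,3):NE a1@(1,2):NE a2@(0,3):NE a3@(0,4):NE
t=2: a0@(0,4):NE a1@(0,3):NE a2@(3,4):NE a3@(3,0):NE

4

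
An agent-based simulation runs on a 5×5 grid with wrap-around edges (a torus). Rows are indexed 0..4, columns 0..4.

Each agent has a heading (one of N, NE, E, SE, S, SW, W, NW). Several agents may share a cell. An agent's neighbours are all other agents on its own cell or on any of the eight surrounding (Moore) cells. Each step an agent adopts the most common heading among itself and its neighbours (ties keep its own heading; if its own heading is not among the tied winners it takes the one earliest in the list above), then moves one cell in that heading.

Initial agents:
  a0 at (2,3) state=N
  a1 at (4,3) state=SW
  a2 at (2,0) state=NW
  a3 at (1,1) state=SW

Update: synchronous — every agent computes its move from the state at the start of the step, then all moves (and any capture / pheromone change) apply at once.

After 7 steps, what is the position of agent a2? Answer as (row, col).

t=1: a0@(1,3):N a1@(0,2):SW a2@(1,4):NW a3@(2,0):SW
t=2: a0@(0,3):N a1@(1,1):SW a2@(0,3):NW a3@(3,4):SW
t=3: a0@(4,3):N a1@(2,0):SW a2@(4,2):NW a3@(4,3):SW
t=4: a0@(3,3):N a1@(3,4):SW a2@(3,1):NW a3@(0,2):SW
t=5: a0@(2,3):N a1@(4,3):SW a2@(2,0):NW a3@(1,1):SW
t=6: a0@(1,3):N a1@(0,2):SW a2@(1,4):NW a3@(2,0):SW
t=7: a0@(0,3):N a1@(1,1):SW a2@(0,3):NW a3@(3,4):SW

(0, 3)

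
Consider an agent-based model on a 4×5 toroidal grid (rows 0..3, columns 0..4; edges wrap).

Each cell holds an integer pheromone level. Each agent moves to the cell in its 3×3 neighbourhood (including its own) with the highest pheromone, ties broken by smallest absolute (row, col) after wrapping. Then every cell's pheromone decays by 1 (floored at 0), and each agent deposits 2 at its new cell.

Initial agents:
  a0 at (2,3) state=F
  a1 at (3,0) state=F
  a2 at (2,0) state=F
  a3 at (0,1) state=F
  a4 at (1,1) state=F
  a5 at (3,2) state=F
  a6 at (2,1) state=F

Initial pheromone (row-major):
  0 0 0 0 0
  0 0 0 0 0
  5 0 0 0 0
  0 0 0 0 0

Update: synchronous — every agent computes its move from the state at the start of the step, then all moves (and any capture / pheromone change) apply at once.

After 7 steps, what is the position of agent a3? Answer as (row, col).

t=1: a0@(1,2) a1@(2,0) a2@(2,0) a3@(0,0) a4@(2,0) a5@(0,1) a6@(2,0) | pheromone: 2 2 0 0 0 / 0 0 2 0 0 / 12 0 0 0 0 / 0 0 0 0 0
t=2: a0@(0,1) a1@(2,0) a2@(2,0) a3@(0,0) a4@(2,0) a5@(0,0) a6@(2,0) | pheromone: 5 3 0 0 0 / 0 0 1 0 0 / 19 0 0 0 0 / 0 0 0 0 0
t=3: a0@(0,0) a1@(2,0) a2@(2,0) a3@(0,0) a4@(2,0) a5@(0,0) a6@(2,0) | pheromone: 10 2 0 0 0 / 0 0 0 0 0 / 26 0 0 0 0 / 0 0 0 0 0
t=4: a0@(0,0) a1@(2,0) a2@(2,0) a3@(0,0) a4@(2,0) a5@(0,0) a6@(2,0) | pheromone: 15 1 0 0 0 / 0 0 0 0 0 / 33 0 0 0 0 / 0 0 0 0 0
t=5: a0@(0,0) a1@(2,0) a2@(2,0) a3@(0,0) a4@(2,0) a5@(0,0) a6@(2,0) | pheromone: 20 0 0 0 0 / 0 0 0 0 0 / 40 0 0 0 0 / 0 0 0 0 0
t=6: a0@(0,0) a1@(2,0) a2@(2,0) a3@(0,0) a4@(2,0) a5@(0,0) a6@(2,0) | pheromone: 25 0 0 0 0 / 0 0 0 0 0 / 47 0 0 0 0 / 0 0 0 0 0
t=7: a0@(0,0) a1@(2,0) a2@(2,0) a3@(0,0) a4@(2,0) a5@(0,0) a6@(2,0) | pheromone: 30 0 0 0 0 / 0 0 0 0 0 / 54 0 0 0 0 / 0 0 0 0 0

(0, 0)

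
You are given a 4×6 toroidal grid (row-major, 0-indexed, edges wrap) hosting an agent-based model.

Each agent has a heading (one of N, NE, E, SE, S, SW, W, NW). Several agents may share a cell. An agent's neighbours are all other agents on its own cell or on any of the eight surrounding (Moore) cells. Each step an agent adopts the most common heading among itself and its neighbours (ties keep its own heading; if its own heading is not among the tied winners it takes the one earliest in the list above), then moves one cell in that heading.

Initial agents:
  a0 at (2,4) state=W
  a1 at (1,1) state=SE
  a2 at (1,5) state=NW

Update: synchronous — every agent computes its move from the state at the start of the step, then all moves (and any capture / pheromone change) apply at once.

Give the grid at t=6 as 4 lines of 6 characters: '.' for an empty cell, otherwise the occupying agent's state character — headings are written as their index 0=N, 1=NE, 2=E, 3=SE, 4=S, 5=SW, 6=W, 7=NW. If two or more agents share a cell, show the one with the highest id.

t=1: a0@(2,3):W a1@(2,2):SE a2@(0,4):NW
t=2: a0@(2,2):W a1@(3,3):SE a2@(3,3):NW
t=3: a0@(2,1):W a1@(0,4):SE a2@(2,2):NW
t=4: a0@(2,0):W a1@(1,5):SE a2@(1,1):NW
t=5: a0@(2,5):W a1@(2,0):SE a2@(0,0):NW
t=6: a0@(2,4):W a1@(3,1):SE a2@(3,5):NW

......
......
....6.
.3...7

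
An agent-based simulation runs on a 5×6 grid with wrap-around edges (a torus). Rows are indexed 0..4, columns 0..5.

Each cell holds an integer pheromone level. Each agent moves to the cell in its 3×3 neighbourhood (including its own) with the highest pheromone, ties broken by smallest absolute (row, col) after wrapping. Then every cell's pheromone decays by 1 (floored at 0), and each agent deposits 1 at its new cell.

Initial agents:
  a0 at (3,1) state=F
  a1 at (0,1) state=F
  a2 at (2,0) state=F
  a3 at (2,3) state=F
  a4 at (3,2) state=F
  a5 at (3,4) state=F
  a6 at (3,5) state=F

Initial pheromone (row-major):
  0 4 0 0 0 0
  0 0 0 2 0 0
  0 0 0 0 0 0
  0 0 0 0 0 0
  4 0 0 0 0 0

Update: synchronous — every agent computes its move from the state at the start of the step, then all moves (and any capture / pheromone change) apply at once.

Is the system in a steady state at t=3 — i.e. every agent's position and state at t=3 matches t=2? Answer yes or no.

no

t=1: a0@(4,0) a1@(0,1) a2@(1,0) a3@(1,3) a4@(2,1) a5@(2,3) a6@(4,0) | pheromone: 0 4 0 0 0 0 / 1 0 0 2 0 0 / 0 1 0 1 0 0 / 0 0 0 0 0 0 / 5 0 0 0 0 0
t=2: a0@(4,0) a1@(4,0) a2@(0,1) a3@(1,3) a4@(1,0) a5@(1,3) a6@(4,0) | pheromone: 0 4 0 0 0 0 / 1 0 0 3 0 0 / 0 0 0 0 0 0 / 0 0 0 0 0 0 / 7 0 0 0 0 0
t=3: a0@(4,0) a1@(4,0) a2@(4,0) a3@(1,3) a4@(0,1) a5@(1,3) a6@(4,0) | pheromone: 0 4 0 0 0 0 / 0 0 0 4 0 0 / 0 0 0 0 0 0 / 0 0 0 0 0 0 / 10 0 0 0 0 0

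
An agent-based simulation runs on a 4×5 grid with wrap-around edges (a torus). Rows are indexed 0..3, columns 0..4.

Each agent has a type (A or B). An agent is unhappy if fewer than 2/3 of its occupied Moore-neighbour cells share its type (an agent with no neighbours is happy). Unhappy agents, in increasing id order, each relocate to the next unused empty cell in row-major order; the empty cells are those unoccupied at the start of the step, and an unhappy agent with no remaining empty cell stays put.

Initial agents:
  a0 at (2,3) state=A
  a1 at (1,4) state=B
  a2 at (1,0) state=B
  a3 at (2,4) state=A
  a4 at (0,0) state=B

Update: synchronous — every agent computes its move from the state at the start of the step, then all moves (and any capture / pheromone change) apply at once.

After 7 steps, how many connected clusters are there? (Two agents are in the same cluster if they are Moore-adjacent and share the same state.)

t=1: a0@(0,1):A a1@(0,2):B a2@(1,0):B a3@(0,3):A a4@(0,0):B
t=2: a0@(0,4):A a1@(1,1):B a2@(1,2):B a3@(1,3):A a4@(1,4):B
t=3: a0@(0,0):A a1@(1,1):B a2@(0,1):B a3@(0,2):A a4@(0,3):B
t=4: a0@(0,4):A a1@(1,0):B a2@(1,2):B a3@(1,3):A a4@(1,4):B
t=5: a0@(0,0):A a1@(0,1):B a2@(0,2):B a3@(0,3):A a4@(1,1):B
t=6: a0@(0,4):A a1@(0,1):B a2@(0,2):B a3@(1,0):A a4@(1,1):B
t=7: a0@(0,4):A a1@(0,1):B a2@(0,2):B a3@(0,0):A a4@(1,1):B

2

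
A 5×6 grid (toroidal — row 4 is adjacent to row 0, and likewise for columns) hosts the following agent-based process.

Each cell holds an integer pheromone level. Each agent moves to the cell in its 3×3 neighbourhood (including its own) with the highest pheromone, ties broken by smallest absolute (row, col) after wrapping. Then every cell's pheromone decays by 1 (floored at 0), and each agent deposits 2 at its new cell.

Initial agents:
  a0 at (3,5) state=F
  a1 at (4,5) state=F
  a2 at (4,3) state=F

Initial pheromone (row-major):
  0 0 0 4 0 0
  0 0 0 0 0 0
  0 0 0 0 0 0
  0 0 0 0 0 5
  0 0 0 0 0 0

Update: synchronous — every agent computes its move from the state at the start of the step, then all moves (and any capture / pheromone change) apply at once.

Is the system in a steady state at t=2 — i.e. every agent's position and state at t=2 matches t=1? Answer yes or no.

yes

t=1: a0@(3,5) a1@(3,5) a2@(0,3) | pheromone: 0 0 0 5 0 0 / 0 0 0 0 0 0 / 0 0 0 0 0 0 / 0 0 0 0 0 8 / 0 0 0 0 0 0
t=2: a0@(3,5) a1@(3,5) a2@(0,3) | pheromone: 0 0 0 6 0 0 / 0 0 0 0 0 0 / 0 0 0 0 0 0 / 0 0 0 0 0 11 / 0 0 0 0 0 0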